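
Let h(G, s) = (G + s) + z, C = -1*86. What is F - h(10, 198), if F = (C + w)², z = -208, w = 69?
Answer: 289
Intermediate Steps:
C = -86
h(G, s) = -208 + G + s (h(G, s) = (G + s) - 208 = -208 + G + s)
F = 289 (F = (-86 + 69)² = (-17)² = 289)
F - h(10, 198) = 289 - (-208 + 10 + 198) = 289 - 1*0 = 289 + 0 = 289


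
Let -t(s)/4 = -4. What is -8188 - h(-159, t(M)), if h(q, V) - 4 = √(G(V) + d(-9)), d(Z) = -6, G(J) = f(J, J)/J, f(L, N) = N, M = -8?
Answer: -8192 - I*√5 ≈ -8192.0 - 2.2361*I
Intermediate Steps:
t(s) = 16 (t(s) = -4*(-4) = 16)
G(J) = 1 (G(J) = J/J = 1)
h(q, V) = 4 + I*√5 (h(q, V) = 4 + √(1 - 6) = 4 + √(-5) = 4 + I*√5)
-8188 - h(-159, t(M)) = -8188 - (4 + I*√5) = -8188 + (-4 - I*√5) = -8192 - I*√5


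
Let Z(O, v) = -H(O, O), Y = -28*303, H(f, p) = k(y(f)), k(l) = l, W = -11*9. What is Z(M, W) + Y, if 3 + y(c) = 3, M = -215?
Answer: -8484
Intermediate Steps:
W = -99
y(c) = 0 (y(c) = -3 + 3 = 0)
H(f, p) = 0
Y = -8484
Z(O, v) = 0 (Z(O, v) = -1*0 = 0)
Z(M, W) + Y = 0 - 8484 = -8484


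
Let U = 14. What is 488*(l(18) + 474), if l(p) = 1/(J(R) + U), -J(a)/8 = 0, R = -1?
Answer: 1619428/7 ≈ 2.3135e+5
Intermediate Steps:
J(a) = 0 (J(a) = -8*0 = 0)
l(p) = 1/14 (l(p) = 1/(0 + 14) = 1/14)
488*(l(18) + 474) = 488*(1/14 + 474) = 488*(6637/14) = 1619428/7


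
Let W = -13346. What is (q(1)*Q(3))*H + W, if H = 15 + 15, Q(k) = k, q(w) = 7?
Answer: -12716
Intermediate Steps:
H = 30
(q(1)*Q(3))*H + W = (7*3)*30 - 13346 = 21*30 - 13346 = 630 - 13346 = -12716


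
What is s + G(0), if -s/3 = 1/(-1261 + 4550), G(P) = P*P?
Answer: -3/3289 ≈ -0.00091213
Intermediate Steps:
G(P) = P²
s = -3/3289 (s = -3/(-1261 + 4550) = -3/3289 ≈ -0.00091213)
s + G(0) = -3/3289 + 0² = -3/3289 + 0 = -3/3289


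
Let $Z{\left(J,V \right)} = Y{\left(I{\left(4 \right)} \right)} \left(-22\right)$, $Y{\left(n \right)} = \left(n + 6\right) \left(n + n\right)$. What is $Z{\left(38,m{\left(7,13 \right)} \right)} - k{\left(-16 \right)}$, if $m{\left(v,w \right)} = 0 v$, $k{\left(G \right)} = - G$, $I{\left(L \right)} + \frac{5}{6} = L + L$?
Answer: $- \frac{37511}{9} \approx -4167.9$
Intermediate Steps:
$I{\left(L \right)} = - \frac{5}{6} + 2 L$ ($I{\left(L \right)} = - \frac{5}{6} + \left(L + L\right) = - \frac{5}{6} + 2 L$)
$Y{\left(n \right)} = 2 n \left(6 + n\right)$ ($Y{\left(n \right)} = \left(6 + n\right) 2 n = 2 n \left(6 + n\right)$)
$m{\left(v,w \right)} = 0$
$Z{\left(J,V \right)} = - \frac{37367}{9}$ ($Z{\left(J,V \right)} = 2 \left(- \frac{5}{6} + 2 \cdot 4\right) \left(6 + \left(- \frac{5}{6} + 2 \cdot 4\right)\right) \left(-22\right) = 2 \left(- \frac{5}{6} + 8\right) \left(6 + \left(- \frac{5}{6} + 8\right)\right) \left(-22\right) = 2 \cdot \frac{43}{6} \left(6 + \frac{43}{6}\right) \left(-22\right) = 2 \cdot \frac{43}{6} \cdot \frac{79}{6} \left(-22\right) = \frac{3397}{18} \left(-22\right) = - \frac{37367}{9}$)
$Z{\left(38,m{\left(7,13 \right)} \right)} - k{\left(-16 \right)} = - \frac{37367}{9} - \left(-1\right) \left(-16\right) = - \frac{37367}{9} - 16 = - \frac{37511}{9}$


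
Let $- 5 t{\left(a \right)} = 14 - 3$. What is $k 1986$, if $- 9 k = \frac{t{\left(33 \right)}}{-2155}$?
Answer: $- \frac{7282}{32325} \approx -0.22527$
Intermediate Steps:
$t{\left(a \right)} = - \frac{11}{5}$ ($t{\left(a \right)} = - \frac{14 - 3}{5} = \left(- \frac{1}{5}\right) 11 = - \frac{11}{5}$)
$k = - \frac{11}{96975}$ ($k = - \frac{\left(- \frac{11}{5}\right) \frac{1}{-2155}}{9} = - \frac{\left(- \frac{11}{5}\right) \left(- \frac{1}{2155}\right)}{9} = \left(- \frac{1}{9}\right) \frac{11}{10775} = - \frac{11}{96975} \approx -0.00011343$)
$k 1986 = \left(- \frac{11}{96975}\right) 1986 = - \frac{7282}{32325}$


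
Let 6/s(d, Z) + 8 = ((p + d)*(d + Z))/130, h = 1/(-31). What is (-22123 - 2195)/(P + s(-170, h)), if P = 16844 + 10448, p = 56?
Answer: -493875999/554276041 ≈ -0.89103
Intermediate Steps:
h = -1/31 ≈ -0.032258
P = 27292
s(d, Z) = 6/(-8 + (56 + d)*(Z + d)/130) (s(d, Z) = 6/(-8 + ((56 + d)*(d + Z))/130) = 6/(-8 + ((56 + d)*(Z + d))*(1/130)) = 6/(-8 + (56 + d)*(Z + d)/130))
(-22123 - 2195)/(P + s(-170, h)) = (-22123 - 2195)/(27292 + 780/(-1040 + (-170)**2 + 56*(-1/31) + 56*(-170) - 1/31*(-170))) = -24318/(27292 + 780/(-1040 + 28900 - 56/31 - 9520 + 170/31)) = -24318/(27292 + 780/(568654/31)) = -24318/(27292 + 780*(31/568654)) = -24318/(27292 + 12090/284327) = -24318/7759864574/284327 = -24318*284327/7759864574 = -493875999/554276041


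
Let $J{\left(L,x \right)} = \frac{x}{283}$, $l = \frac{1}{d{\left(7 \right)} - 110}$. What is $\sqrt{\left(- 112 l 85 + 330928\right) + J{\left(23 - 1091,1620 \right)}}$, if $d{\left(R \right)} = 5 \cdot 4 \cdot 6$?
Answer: $\frac{6 \sqrt{734108509}}{283} \approx 574.44$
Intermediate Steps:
$d{\left(R \right)} = 120$ ($d{\left(R \right)} = 20 \cdot 6 = 120$)
$l = \frac{1}{10}$ ($l = \frac{1}{120 - 110} = \frac{1}{10} \approx 0.1$)
$J{\left(L,x \right)} = \frac{x}{283}$ ($J{\left(L,x \right)} = x \frac{1}{283} = \frac{x}{283}$)
$\sqrt{\left(- 112 l 85 + 330928\right) + J{\left(23 - 1091,1620 \right)}} = \sqrt{\left(\left(-112\right) \frac{1}{10} \cdot 85 + 330928\right) + \frac{1}{283} \cdot 1620} = \sqrt{\left(\left(- \frac{56}{5}\right) 85 + 330928\right) + \frac{1620}{283}} = \sqrt{\left(-952 + 330928\right) + \frac{1620}{283}} = \sqrt{329976 + \frac{1620}{283}} = \sqrt{\frac{93384828}{283}} = \frac{6 \sqrt{734108509}}{283}$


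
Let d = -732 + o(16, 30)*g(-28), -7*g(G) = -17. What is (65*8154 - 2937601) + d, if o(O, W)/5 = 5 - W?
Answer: -16860386/7 ≈ -2.4086e+6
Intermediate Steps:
o(O, W) = 25 - 5*W (o(O, W) = 5*(5 - W) = 25 - 5*W)
g(G) = 17/7 (g(G) = -1/7*(-17) = 17/7)
d = -7249/7 (d = -732 + (25 - 5*30)*(17/7) = -732 + (25 - 150)*(17/7) = -732 - 125*17/7 = -732 - 2125/7 = -7249/7 ≈ -1035.6)
(65*8154 - 2937601) + d = (65*8154 - 2937601) - 7249/7 = (530010 - 2937601) - 7249/7 = -2407591 - 7249/7 = -16860386/7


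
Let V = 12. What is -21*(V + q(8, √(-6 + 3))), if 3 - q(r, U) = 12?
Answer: -63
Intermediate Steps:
q(r, U) = -9 (q(r, U) = 3 - 1*12 = 3 - 12 = -9)
-21*(V + q(8, √(-6 + 3))) = -21*(12 - 9) = -21*3 = -63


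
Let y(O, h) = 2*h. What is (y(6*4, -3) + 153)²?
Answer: 21609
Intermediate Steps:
(y(6*4, -3) + 153)² = (2*(-3) + 153)² = (-6 + 153)² = 147² = 21609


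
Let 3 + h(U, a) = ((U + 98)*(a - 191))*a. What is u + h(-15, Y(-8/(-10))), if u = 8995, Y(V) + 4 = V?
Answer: 1514288/25 ≈ 60572.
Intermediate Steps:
Y(V) = -4 + V
h(U, a) = -3 + a*(-191 + a)*(98 + U) (h(U, a) = -3 + ((U + 98)*(a - 191))*a = -3 + ((98 + U)*(-191 + a))*a = -3 + ((-191 + a)*(98 + U))*a = -3 + a*(-191 + a)*(98 + U))
u + h(-15, Y(-8/(-10))) = 8995 + (-3 - 18718*(-4 - 8/(-10)) + 98*(-4 - 8/(-10))**2 - 15*(-4 - 8/(-10))**2 - 191*(-15)*(-4 - 8/(-10))) = 8995 + (-3 - 18718*(-4 - 8*(-1/10)) + 98*(-4 - 8*(-1/10))**2 - 15*(-4 - 8*(-1/10))**2 - 191*(-15)*(-4 - 8*(-1/10))) = 8995 + (-3 - 18718*(-4 + 4/5) + 98*(-4 + 4/5)**2 - 15*(-4 + 4/5)**2 - 191*(-15)*(-4 + 4/5)) = 8995 + (-3 - 18718*(-16/5) + 98*(-16/5)**2 - 15*(-16/5)**2 - 191*(-15)*(-16/5)) = 8995 + (-3 + 299488/5 + 98*(256/25) - 15*256/25 - 9168) = 8995 + (-3 + 299488/5 + 25088/25 - 768/5 - 9168) = 8995 + 1289413/25 = 1514288/25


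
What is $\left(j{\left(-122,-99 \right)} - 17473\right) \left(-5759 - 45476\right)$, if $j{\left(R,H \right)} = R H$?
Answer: $276412825$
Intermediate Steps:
$j{\left(R,H \right)} = H R$
$\left(j{\left(-122,-99 \right)} - 17473\right) \left(-5759 - 45476\right) = \left(\left(-99\right) \left(-122\right) - 17473\right) \left(-5759 - 45476\right) = \left(12078 - 17473\right) \left(-51235\right) = \left(-5395\right) \left(-51235\right) = 276412825$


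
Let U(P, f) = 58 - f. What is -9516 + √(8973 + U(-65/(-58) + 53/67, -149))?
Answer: -9516 + 6*√255 ≈ -9420.2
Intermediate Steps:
-9516 + √(8973 + U(-65/(-58) + 53/67, -149)) = -9516 + √(8973 + (58 - 1*(-149))) = -9516 + √(8973 + (58 + 149)) = -9516 + √(8973 + 207) = -9516 + √9180 = -9516 + 6*√255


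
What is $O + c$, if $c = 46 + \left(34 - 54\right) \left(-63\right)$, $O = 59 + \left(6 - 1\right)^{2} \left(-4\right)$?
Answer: $1265$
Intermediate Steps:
$O = -41$ ($O = 59 + 5^{2} \left(-4\right) = 59 + 25 \left(-4\right) = 59 - 100 = -41$)
$c = 1306$ ($c = 46 + \left(34 - 54\right) \left(-63\right) = 46 - -1260 = 46 + 1260 = 1306$)
$O + c = -41 + 1306 = 1265$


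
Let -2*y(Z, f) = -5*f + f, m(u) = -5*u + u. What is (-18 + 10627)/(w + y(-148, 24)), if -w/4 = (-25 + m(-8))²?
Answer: -10609/148 ≈ -71.682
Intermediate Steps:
m(u) = -4*u
y(Z, f) = 2*f (y(Z, f) = -(-5*f + f)/2 = -(-2)*f = 2*f)
w = -196 (w = -4*(-25 - 4*(-8))² = -4*(-25 + 32)² = -4*7² = -4*49 = -196)
(-18 + 10627)/(w + y(-148, 24)) = (-18 + 10627)/(-196 + 2*24) = 10609/(-196 + 48) = 10609/(-148) = 10609*(-1/148) = -10609/148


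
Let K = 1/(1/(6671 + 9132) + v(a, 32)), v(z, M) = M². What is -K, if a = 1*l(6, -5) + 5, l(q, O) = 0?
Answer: -15803/16182273 ≈ -0.00097656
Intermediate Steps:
a = 5 (a = 1*0 + 5 = 0 + 5 = 5)
K = 15803/16182273 (K = 1/(1/(6671 + 9132) + 32²) = 1/(1/15803 + 1024) = 1/(16182273/15803) = 15803/16182273 ≈ 0.00097656)
-K = -1*15803/16182273 = -15803/16182273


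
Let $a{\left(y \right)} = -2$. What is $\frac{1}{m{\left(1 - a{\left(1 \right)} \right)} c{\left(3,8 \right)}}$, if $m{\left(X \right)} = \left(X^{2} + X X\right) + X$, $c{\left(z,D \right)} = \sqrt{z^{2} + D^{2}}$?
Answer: $\frac{\sqrt{73}}{1533} \approx 0.0055734$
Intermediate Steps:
$c{\left(z,D \right)} = \sqrt{D^{2} + z^{2}}$
$m{\left(X \right)} = X + 2 X^{2}$ ($m{\left(X \right)} = \left(X^{2} + X^{2}\right) + X = 2 X^{2} + X = X + 2 X^{2}$)
$\frac{1}{m{\left(1 - a{\left(1 \right)} \right)} c{\left(3,8 \right)}} = \frac{1}{\left(1 - -2\right) \left(1 + 2 \left(1 - -2\right)\right) \sqrt{8^{2} + 3^{2}}} = \frac{1}{\left(1 + 2\right) \left(1 + 2 \left(1 + 2\right)\right) \sqrt{64 + 9}} = \frac{1}{3 \left(1 + 2 \cdot 3\right) \sqrt{73}} = \frac{1}{3 \left(1 + 6\right) \sqrt{73}} = \frac{1}{3 \cdot 7 \sqrt{73}} = \frac{1}{21 \sqrt{73}} = \frac{\sqrt{73}}{1533}$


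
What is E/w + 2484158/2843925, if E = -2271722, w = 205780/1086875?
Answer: -702187170981631051/58522288650 ≈ -1.1999e+7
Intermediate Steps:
w = 41156/217375 (w = 205780*(1/1086875) = 41156/217375 ≈ 0.18933)
E/w + 2484158/2843925 = -2271722/41156/217375 + 2484158/2843925 = -2271722*217375/41156 + 2484158*(1/2843925) = -246907784875/20578 + 2484158/2843925 = -702187170981631051/58522288650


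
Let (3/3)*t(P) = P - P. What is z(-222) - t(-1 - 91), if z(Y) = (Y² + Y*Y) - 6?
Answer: 98562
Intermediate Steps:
z(Y) = -6 + 2*Y² (z(Y) = (Y² + Y²) - 6 = 2*Y² - 6 = -6 + 2*Y²)
t(P) = 0 (t(P) = P - P = 0)
z(-222) - t(-1 - 91) = (-6 + 2*(-222)²) - 1*0 = (-6 + 2*49284) + 0 = (-6 + 98568) + 0 = 98562 + 0 = 98562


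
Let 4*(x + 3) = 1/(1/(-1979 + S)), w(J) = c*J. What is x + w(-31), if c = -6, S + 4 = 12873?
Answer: 5811/2 ≈ 2905.5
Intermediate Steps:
S = 12869 (S = -4 + 12873 = 12869)
w(J) = -6*J
x = 5439/2 (x = -3 + 1/(4*(1/(-1979 + 12869))) = -3 + 1/(4*(1/10890)) = -3 + (¼)*10890 = -3 + 5445/2 = 5439/2 ≈ 2719.5)
x + w(-31) = 5439/2 - 6*(-31) = 5439/2 + 186 = 5811/2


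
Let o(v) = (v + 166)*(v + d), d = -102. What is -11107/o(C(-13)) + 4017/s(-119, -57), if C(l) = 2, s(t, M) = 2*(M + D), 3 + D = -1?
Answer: -33065273/1024800 ≈ -32.265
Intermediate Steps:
D = -4 (D = -3 - 1 = -4)
s(t, M) = -8 + 2*M (s(t, M) = 2*(M - 4) = 2*(-4 + M) = -8 + 2*M)
o(v) = (-102 + v)*(166 + v) (o(v) = (v + 166)*(v - 102) = (166 + v)*(-102 + v) = (-102 + v)*(166 + v))
-11107/o(C(-13)) + 4017/s(-119, -57) = -11107/(-16932 + 2**2 + 64*2) + 4017/(-8 + 2*(-57)) = -11107/(-16932 + 4 + 128) + 4017/(-8 - 114) = -11107/(-16800) + 4017/(-122) = -11107*(-1/16800) + 4017*(-1/122) = 11107/16800 - 4017/122 = -33065273/1024800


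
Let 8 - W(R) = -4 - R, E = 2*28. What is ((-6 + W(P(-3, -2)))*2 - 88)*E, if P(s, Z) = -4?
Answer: -4704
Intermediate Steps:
E = 56
W(R) = 12 + R (W(R) = 8 - (-4 - R) = 8 + (4 + R) = 12 + R)
((-6 + W(P(-3, -2)))*2 - 88)*E = ((-6 + (12 - 4))*2 - 88)*56 = ((-6 + 8)*2 - 88)*56 = (2*2 - 88)*56 = (4 - 88)*56 = -84*56 = -4704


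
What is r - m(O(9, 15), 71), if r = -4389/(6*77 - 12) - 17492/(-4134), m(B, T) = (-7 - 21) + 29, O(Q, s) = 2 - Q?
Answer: -674057/103350 ≈ -6.5221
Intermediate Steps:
m(B, T) = 1 (m(B, T) = -28 + 29 = 1)
r = -570707/103350 (r = -4389/(462 - 12) - 17492*(-1/4134) = -4389/450 + 8746/2067 = -4389*1/450 + 8746/2067 = -1463/150 + 8746/2067 = -570707/103350 ≈ -5.5221)
r - m(O(9, 15), 71) = -570707/103350 - 1*1 = -570707/103350 - 1 = -674057/103350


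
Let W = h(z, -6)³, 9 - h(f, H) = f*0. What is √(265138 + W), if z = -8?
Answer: √265867 ≈ 515.62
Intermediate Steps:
h(f, H) = 9 (h(f, H) = 9 - f*0 = 9 - 1*0 = 9 + 0 = 9)
W = 729 (W = 9³ = 729)
√(265138 + W) = √(265138 + 729) = √265867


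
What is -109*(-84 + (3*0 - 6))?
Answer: 9810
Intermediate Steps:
-109*(-84 + (3*0 - 6)) = -109*(-84 + (0 - 6)) = -109*(-84 - 6) = -109*(-90) = 9810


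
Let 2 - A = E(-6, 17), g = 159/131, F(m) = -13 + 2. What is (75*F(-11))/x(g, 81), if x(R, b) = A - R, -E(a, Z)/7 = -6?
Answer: 108075/5399 ≈ 20.018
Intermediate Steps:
F(m) = -11
E(a, Z) = 42 (E(a, Z) = -7*(-6) = 42)
g = 159/131 (g = 159*(1/131) = 159/131 ≈ 1.2137)
A = -40 (A = 2 - 1*42 = 2 - 42 = -40)
x(R, b) = -40 - R
(75*F(-11))/x(g, 81) = (75*(-11))/(-40 - 1*159/131) = -825/(-40 - 159/131) = -825/(-5399/131) = -825*(-131/5399) = 108075/5399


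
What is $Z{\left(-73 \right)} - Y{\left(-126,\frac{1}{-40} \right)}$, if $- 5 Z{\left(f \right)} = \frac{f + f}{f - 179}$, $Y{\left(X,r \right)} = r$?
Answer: $- \frac{229}{2520} \approx -0.090873$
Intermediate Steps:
$Z{\left(f \right)} = - \frac{2 f}{5 \left(-179 + f\right)}$ ($Z{\left(f \right)} = - \frac{\left(f + f\right) \frac{1}{f - 179}}{5} = - \frac{2 f \frac{1}{-179 + f}}{5} = - \frac{2 f}{5 \left(-179 + f\right)}$)
$Z{\left(-73 \right)} - Y{\left(-126,\frac{1}{-40} \right)} = \left(-2\right) \left(-73\right) \frac{1}{-895 + 5 \left(-73\right)} - \frac{1}{-40} = \left(-2\right) \left(-73\right) \frac{1}{-895 - 365} - - \frac{1}{40} = \left(-2\right) \left(-73\right) \frac{1}{-1260} + \frac{1}{40} = \left(-2\right) \left(-73\right) \left(- \frac{1}{1260}\right) + \frac{1}{40} = - \frac{73}{630} + \frac{1}{40} = - \frac{229}{2520}$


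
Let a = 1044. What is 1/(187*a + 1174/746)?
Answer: 373/72820631 ≈ 5.1222e-6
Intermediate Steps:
1/(187*a + 1174/746) = 1/(187*1044 + 1174/746) = 1/(195228 + 1174*(1/746)) = 1/(195228 + 587/373) = 1/(72820631/373) = 373/72820631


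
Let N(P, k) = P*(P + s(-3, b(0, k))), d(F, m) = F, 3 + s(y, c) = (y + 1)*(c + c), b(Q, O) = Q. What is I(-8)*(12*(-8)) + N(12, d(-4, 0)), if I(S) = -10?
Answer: 1068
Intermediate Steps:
s(y, c) = -3 + 2*c*(1 + y) (s(y, c) = -3 + (y + 1)*(c + c) = -3 + (1 + y)*(2*c) = -3 + 2*c*(1 + y))
N(P, k) = P*(-3 + P) (N(P, k) = P*(P + (-3 + 2*0 + 2*0*(-3))) = P*(P + (-3 + 0 + 0)) = P*(P - 3) = P*(-3 + P))
I(-8)*(12*(-8)) + N(12, d(-4, 0)) = -120*(-8) + 12*(-3 + 12) = -10*(-96) + 12*9 = 960 + 108 = 1068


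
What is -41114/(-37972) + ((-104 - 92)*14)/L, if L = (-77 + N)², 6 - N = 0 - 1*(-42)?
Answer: 210394749/242432234 ≈ 0.86785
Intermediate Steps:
N = -36 (N = 6 - (0 - 1*(-42)) = 6 - (0 + 42) = 6 - 1*42 = 6 - 42 = -36)
L = 12769 (L = (-77 - 36)² = (-113)² = 12769)
-41114/(-37972) + ((-104 - 92)*14)/L = -41114/(-37972) + ((-104 - 92)*14)/12769 = -41114*(-1/37972) - 196*14*(1/12769) = 20557/18986 - 2744*1/12769 = 20557/18986 - 2744/12769 = 210394749/242432234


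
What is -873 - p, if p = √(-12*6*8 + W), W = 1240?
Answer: -873 - 2*√166 ≈ -898.77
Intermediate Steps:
p = 2*√166 (p = √(-12*6*8 + 1240) = √(-72*8 + 1240) = √(-576 + 1240) = √664 = 2*√166 ≈ 25.768)
-873 - p = -873 - 2*√166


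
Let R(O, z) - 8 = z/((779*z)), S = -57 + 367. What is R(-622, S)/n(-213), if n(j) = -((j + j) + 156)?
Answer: 6233/210330 ≈ 0.029634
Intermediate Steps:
S = 310
n(j) = -156 - 2*j (n(j) = -(2*j + 156) = -(156 + 2*j) = -156 - 2*j)
R(O, z) = 6233/779 (R(O, z) = 8 + z/((779*z)) = 8 + z*(1/(779*z)) = 8 + 1/779 = 6233/779)
R(-622, S)/n(-213) = 6233/(779*(-156 - 2*(-213))) = 6233/(779*(-156 + 426)) = (6233/779)/270 = (6233/779)*(1/270) = 6233/210330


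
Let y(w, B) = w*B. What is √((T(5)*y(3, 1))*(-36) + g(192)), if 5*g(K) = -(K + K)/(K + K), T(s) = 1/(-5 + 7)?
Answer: I*√1355/5 ≈ 7.3621*I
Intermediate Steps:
y(w, B) = B*w
T(s) = ½ (T(s) = 1/2 = ½)
g(K) = -⅕ (g(K) = (-(K + K)/(K + K))/5 = (-2*K/(2*K))/5 = (-2*K*1/(2*K))/5 = (-1*1)/5 = (⅕)*(-1) = -⅕)
√((T(5)*y(3, 1))*(-36) + g(192)) = √(((1*3)/2)*(-36) - ⅕) = √(((½)*3)*(-36) - ⅕) = √((3/2)*(-36) - ⅕) = √(-54 - ⅕) = √(-271/5) = I*√1355/5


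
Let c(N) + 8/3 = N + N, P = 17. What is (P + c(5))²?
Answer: 5329/9 ≈ 592.11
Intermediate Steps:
c(N) = -8/3 + 2*N (c(N) = -8/3 + (N + N) = -8/3 + 2*N)
(P + c(5))² = (17 + (-8/3 + 2*5))² = (17 + (-8/3 + 10))² = (17 + 22/3)² = (73/3)² = 5329/9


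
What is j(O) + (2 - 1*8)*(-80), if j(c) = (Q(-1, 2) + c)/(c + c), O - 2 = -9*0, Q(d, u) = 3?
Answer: 1925/4 ≈ 481.25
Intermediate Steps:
O = 2 (O = 2 - 9*0 = 2 + 0 = 2)
j(c) = (3 + c)/(2*c) (j(c) = (3 + c)/(c + c) = (3 + c)/((2*c)) = (3 + c)*(1/(2*c)) = (3 + c)/(2*c))
j(O) + (2 - 1*8)*(-80) = (½)*(3 + 2)/2 + (2 - 1*8)*(-80) = (½)*(½)*5 + (2 - 8)*(-80) = 5/4 - 6*(-80) = 5/4 + 480 = 1925/4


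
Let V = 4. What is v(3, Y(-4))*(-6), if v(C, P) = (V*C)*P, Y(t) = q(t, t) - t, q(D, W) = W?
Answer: 0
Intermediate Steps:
Y(t) = 0 (Y(t) = t - t = 0)
v(C, P) = 4*C*P (v(C, P) = (4*C)*P = 4*C*P)
v(3, Y(-4))*(-6) = (4*3*0)*(-6) = 0*(-6) = 0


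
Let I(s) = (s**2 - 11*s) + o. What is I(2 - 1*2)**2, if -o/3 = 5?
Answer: 225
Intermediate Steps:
o = -15 (o = -3*5 = -15)
I(s) = -15 + s**2 - 11*s (I(s) = (s**2 - 11*s) - 15 = -15 + s**2 - 11*s)
I(2 - 1*2)**2 = (-15 + (2 - 1*2)**2 - 11*(2 - 1*2))**2 = (-15 + (2 - 2)**2 - 11*(2 - 2))**2 = (-15 + 0**2 - 11*0)**2 = (-15 + 0 + 0)**2 = (-15)**2 = 225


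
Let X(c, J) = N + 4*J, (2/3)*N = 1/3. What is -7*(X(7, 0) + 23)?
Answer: -329/2 ≈ -164.50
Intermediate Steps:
N = ½ (N = 3*(1/3)/2 = 3*(1*(⅓))/2 = (3/2)*(⅓) = ½ ≈ 0.50000)
X(c, J) = ½ + 4*J
-7*(X(7, 0) + 23) = -7*((½ + 4*0) + 23) = -7*((½ + 0) + 23) = -7*(½ + 23) = -7*47/2 = -329/2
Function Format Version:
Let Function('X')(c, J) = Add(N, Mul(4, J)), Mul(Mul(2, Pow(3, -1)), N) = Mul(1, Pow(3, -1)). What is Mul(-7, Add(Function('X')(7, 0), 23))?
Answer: Rational(-329, 2) ≈ -164.50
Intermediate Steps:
N = Rational(1, 2) (N = Mul(Rational(3, 2), Mul(1, Pow(3, -1))) = Mul(Rational(3, 2), Mul(1, Rational(1, 3))) = Mul(Rational(3, 2), Rational(1, 3)) = Rational(1, 2) ≈ 0.50000)
Function('X')(c, J) = Add(Rational(1, 2), Mul(4, J))
Mul(-7, Add(Function('X')(7, 0), 23)) = Mul(-7, Add(Add(Rational(1, 2), Mul(4, 0)), 23)) = Mul(-7, Add(Add(Rational(1, 2), 0), 23)) = Mul(-7, Add(Rational(1, 2), 23)) = Mul(-7, Rational(47, 2)) = Rational(-329, 2)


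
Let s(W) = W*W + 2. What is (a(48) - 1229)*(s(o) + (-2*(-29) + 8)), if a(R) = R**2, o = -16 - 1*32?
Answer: 2549900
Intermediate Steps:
o = -48 (o = -16 - 32 = -48)
s(W) = 2 + W**2 (s(W) = W**2 + 2 = 2 + W**2)
(a(48) - 1229)*(s(o) + (-2*(-29) + 8)) = (48**2 - 1229)*((2 + (-48)**2) + (-2*(-29) + 8)) = (2304 - 1229)*((2 + 2304) + (58 + 8)) = 1075*(2306 + 66) = 1075*2372 = 2549900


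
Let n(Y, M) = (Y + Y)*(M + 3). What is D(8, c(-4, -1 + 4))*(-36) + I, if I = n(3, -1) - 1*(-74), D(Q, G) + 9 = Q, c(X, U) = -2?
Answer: 122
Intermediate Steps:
D(Q, G) = -9 + Q
n(Y, M) = 2*Y*(3 + M) (n(Y, M) = (2*Y)*(3 + M) = 2*Y*(3 + M))
I = 86 (I = 2*3*(3 - 1) - 1*(-74) = 2*3*2 + 74 = 12 + 74 = 86)
D(8, c(-4, -1 + 4))*(-36) + I = (-9 + 8)*(-36) + 86 = -1*(-36) + 86 = 36 + 86 = 122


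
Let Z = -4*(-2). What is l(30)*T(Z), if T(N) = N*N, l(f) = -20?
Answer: -1280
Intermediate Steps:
Z = 8
T(N) = N²
l(30)*T(Z) = -20*8² = -20*64 = -1280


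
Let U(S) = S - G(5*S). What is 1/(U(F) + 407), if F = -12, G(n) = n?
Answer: 1/455 ≈ 0.0021978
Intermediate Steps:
U(S) = -4*S (U(S) = S - 5*S = -4*S)
1/(U(F) + 407) = 1/(-4*(-12) + 407) = 1/(48 + 407) = 1/455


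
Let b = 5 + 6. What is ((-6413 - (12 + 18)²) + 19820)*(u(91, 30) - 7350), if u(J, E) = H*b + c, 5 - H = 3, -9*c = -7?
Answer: -274924705/3 ≈ -9.1642e+7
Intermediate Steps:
c = 7/9 (c = -⅑*(-7) = 7/9 ≈ 0.77778)
H = 2 (H = 5 - 1*3 = 5 - 3 = 2)
b = 11
u(J, E) = 205/9 (u(J, E) = 2*11 + 7/9 = 22 + 7/9 = 205/9)
((-6413 - (12 + 18)²) + 19820)*(u(91, 30) - 7350) = ((-6413 - (12 + 18)²) + 19820)*(205/9 - 7350) = ((-6413 - 1*30²) + 19820)*(-65945/9) = ((-6413 - 1*900) + 19820)*(-65945/9) = ((-6413 - 900) + 19820)*(-65945/9) = (-7313 + 19820)*(-65945/9) = 12507*(-65945/9) = -274924705/3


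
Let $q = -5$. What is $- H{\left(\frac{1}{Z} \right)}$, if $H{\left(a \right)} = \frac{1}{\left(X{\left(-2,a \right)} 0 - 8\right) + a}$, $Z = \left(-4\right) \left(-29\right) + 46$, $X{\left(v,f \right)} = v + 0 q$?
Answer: $\frac{162}{1295} \approx 0.1251$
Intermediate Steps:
$X{\left(v,f \right)} = v$ ($X{\left(v,f \right)} = v + 0 \left(-5\right) = v + 0 = v$)
$Z = 162$ ($Z = 116 + 46 = 162$)
$H{\left(a \right)} = \frac{1}{-8 + a}$ ($H{\left(a \right)} = \frac{1}{\left(\left(-2\right) 0 - 8\right) + a} = \frac{1}{\left(0 - 8\right) + a} = \frac{1}{-8 + a}$)
$- H{\left(\frac{1}{Z} \right)} = - \frac{1}{-8 + \frac{1}{162}} = - \frac{1}{- \frac{1295}{162}} = \left(-1\right) \left(- \frac{162}{1295}\right) = \frac{162}{1295}$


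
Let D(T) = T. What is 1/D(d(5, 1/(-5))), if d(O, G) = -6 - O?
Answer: -1/11 ≈ -0.090909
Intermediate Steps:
1/D(d(5, 1/(-5))) = 1/(-6 - 1*5) = 1/(-6 - 5) = 1/(-11) = -1/11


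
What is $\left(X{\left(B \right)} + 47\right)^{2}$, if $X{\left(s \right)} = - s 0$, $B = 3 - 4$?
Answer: $2209$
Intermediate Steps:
$B = -1$ ($B = 3 - 4 = -1$)
$X{\left(s \right)} = 0$ ($X{\left(s \right)} = \left(-1\right) 0 = 0$)
$\left(X{\left(B \right)} + 47\right)^{2} = \left(0 + 47\right)^{2} = 47^{2} = 2209$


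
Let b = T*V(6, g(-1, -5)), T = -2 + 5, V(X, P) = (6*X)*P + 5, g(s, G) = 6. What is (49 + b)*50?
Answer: 35600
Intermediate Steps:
V(X, P) = 5 + 6*P*X (V(X, P) = 6*P*X + 5 = 5 + 6*P*X)
T = 3
b = 663 (b = 3*(5 + 6*6*6) = 3*(5 + 216) = 3*221 = 663)
(49 + b)*50 = (49 + 663)*50 = 712*50 = 35600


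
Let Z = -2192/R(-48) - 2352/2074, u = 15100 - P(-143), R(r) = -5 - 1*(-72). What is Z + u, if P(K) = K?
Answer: 1056716501/69479 ≈ 15209.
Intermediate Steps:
R(r) = 67 (R(r) = -5 + 72 = 67)
u = 15243 (u = 15100 - 1*(-143) = 15100 + 143 = 15243)
Z = -2351896/69479 (Z = -2192/67 - 2352/2074 = -2192*1/67 - 2352*1/2074 = -2192/67 - 1176/1037 = -2351896/69479 ≈ -33.850)
Z + u = -2351896/69479 + 15243 = 1056716501/69479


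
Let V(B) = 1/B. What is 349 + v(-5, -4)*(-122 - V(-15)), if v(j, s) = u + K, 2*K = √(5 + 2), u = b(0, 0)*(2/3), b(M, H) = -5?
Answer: 6799/9 - 1829*√7/30 ≈ 594.14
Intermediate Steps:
u = -10/3 ≈ -3.3333
K = √7/2 (K = √(5 + 2)/2 = √7/2 ≈ 1.3229)
v(j, s) = -10/3 + √7/2
349 + v(-5, -4)*(-122 - V(-15)) = 349 + (-10/3 + √7/2)*(-122 - 1/(-15)) = 349 + (-10/3 + √7/2)*(-122 - 1*(-1/15)) = 349 + (-10/3 + √7/2)*(-122 + 1/15) = 349 + (-10/3 + √7/2)*(-1829/15) = 349 + (3658/9 - 1829*√7/30) = 6799/9 - 1829*√7/30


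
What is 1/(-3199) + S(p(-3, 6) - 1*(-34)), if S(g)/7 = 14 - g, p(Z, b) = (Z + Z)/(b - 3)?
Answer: -403075/3199 ≈ -126.00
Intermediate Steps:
p(Z, b) = 2*Z/(-3 + b) (p(Z, b) = (2*Z)/(-3 + b) = 2*Z/(-3 + b))
S(g) = 98 - 7*g (S(g) = 7*(14 - g) = 98 - 7*g)
1/(-3199) + S(p(-3, 6) - 1*(-34)) = 1/(-3199) + (98 - 7*(2*(-3)/(-3 + 6) - 1*(-34))) = -1/3199 + (98 - 7*(2*(-3)/3 + 34)) = -1/3199 + (98 - 7*(2*(-3)*(1/3) + 34)) = -1/3199 + (98 - 7*(-2 + 34)) = -1/3199 + (98 - 7*32) = -1/3199 + (98 - 224) = -1/3199 - 126 = -403075/3199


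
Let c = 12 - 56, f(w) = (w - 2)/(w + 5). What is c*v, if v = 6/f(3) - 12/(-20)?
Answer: -10692/5 ≈ -2138.4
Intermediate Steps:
f(w) = (-2 + w)/(5 + w)
c = -44
v = 243/5 (v = 6/(((-2 + 3)/(5 + 3))) - 12/(-20) = 6/((1/8)) - 12*(-1/20) = 6/(((⅛)*1)) + ⅗ = 6/(⅛) + ⅗ = 6*8 + ⅗ = 48 + ⅗ = 243/5 ≈ 48.600)
c*v = -44*243/5 = -10692/5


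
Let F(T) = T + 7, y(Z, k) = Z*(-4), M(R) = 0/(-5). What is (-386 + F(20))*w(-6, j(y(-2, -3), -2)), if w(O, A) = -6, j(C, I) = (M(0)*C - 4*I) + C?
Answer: 2154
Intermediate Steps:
M(R) = 0 (M(R) = 0*(-⅕) = 0)
y(Z, k) = -4*Z
j(C, I) = C - 4*I (j(C, I) = (0*C - 4*I) + C = (0 - 4*I) + C = -4*I + C = C - 4*I)
F(T) = 7 + T
(-386 + F(20))*w(-6, j(y(-2, -3), -2)) = (-386 + (7 + 20))*(-6) = (-386 + 27)*(-6) = -359*(-6) = 2154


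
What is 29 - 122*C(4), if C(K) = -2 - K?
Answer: 761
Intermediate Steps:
29 - 122*C(4) = 29 - 122*(-2 - 1*4) = 29 - 122*(-2 - 4) = 29 - 122*(-6) = 29 + 732 = 761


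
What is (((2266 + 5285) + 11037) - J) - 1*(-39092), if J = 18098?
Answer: 39582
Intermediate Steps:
(((2266 + 5285) + 11037) - J) - 1*(-39092) = (((2266 + 5285) + 11037) - 1*18098) - 1*(-39092) = ((7551 + 11037) - 18098) + 39092 = (18588 - 18098) + 39092 = 490 + 39092 = 39582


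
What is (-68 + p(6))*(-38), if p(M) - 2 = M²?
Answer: 1140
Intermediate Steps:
p(M) = 2 + M²
(-68 + p(6))*(-38) = (-68 + (2 + 6²))*(-38) = (-68 + (2 + 36))*(-38) = (-68 + 38)*(-38) = -30*(-38) = 1140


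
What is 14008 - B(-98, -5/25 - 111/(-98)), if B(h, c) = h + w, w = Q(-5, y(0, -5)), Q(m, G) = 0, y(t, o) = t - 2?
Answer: 14106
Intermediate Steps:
y(t, o) = -2 + t
w = 0
B(h, c) = h (B(h, c) = h + 0 = h)
14008 - B(-98, -5/25 - 111/(-98)) = 14008 - 1*(-98) = 14008 + 98 = 14106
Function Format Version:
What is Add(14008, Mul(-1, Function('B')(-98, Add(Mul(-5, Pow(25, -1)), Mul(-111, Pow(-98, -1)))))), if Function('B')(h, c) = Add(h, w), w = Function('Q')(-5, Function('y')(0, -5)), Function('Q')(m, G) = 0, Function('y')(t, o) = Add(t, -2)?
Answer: 14106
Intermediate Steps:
Function('y')(t, o) = Add(-2, t)
w = 0
Function('B')(h, c) = h (Function('B')(h, c) = Add(h, 0) = h)
Add(14008, Mul(-1, Function('B')(-98, Add(Mul(-5, Pow(25, -1)), Mul(-111, Pow(-98, -1)))))) = Add(14008, Mul(-1, -98)) = Add(14008, 98) = 14106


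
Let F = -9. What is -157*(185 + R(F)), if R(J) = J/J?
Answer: -29202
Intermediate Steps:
R(J) = 1
-157*(185 + R(F)) = -157*(185 + 1) = -157*186 = -29202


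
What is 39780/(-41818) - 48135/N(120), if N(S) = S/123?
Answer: -8253087783/167272 ≈ -49339.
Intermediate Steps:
N(S) = S/123 (N(S) = S*(1/123) = S/123)
39780/(-41818) - 48135/N(120) = 39780/(-41818) - 48135/((1/123)*120) = 39780*(-1/41818) - 48135/40/41 = -19890/20909 - 48135*41/40 = -19890/20909 - 394707/8 = -8253087783/167272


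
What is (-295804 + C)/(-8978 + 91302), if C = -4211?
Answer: -300015/82324 ≈ -3.6443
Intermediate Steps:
(-295804 + C)/(-8978 + 91302) = (-295804 - 4211)/(-8978 + 91302) = -300015/82324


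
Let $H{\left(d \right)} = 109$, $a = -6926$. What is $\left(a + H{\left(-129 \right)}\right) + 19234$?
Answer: $12417$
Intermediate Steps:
$\left(a + H{\left(-129 \right)}\right) + 19234 = \left(-6926 + 109\right) + 19234 = -6817 + 19234 = 12417$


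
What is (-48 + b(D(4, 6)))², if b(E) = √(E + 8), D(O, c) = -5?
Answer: (48 - √3)² ≈ 2140.7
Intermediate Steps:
b(E) = √(8 + E)
(-48 + b(D(4, 6)))² = (-48 + √(8 - 5))² = (-48 + √3)²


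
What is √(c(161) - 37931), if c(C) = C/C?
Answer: I*√37930 ≈ 194.76*I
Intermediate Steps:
c(C) = 1
√(c(161) - 37931) = √(1 - 37931) = √(-37930) = I*√37930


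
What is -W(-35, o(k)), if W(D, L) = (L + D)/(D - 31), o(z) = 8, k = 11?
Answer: -9/22 ≈ -0.40909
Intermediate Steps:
W(D, L) = (D + L)/(-31 + D)
-W(-35, o(k)) = -(-35 + 8)/(-31 - 35) = -(-27)/(-66) = -(-1)*(-27)/66 = -1*9/22 = -9/22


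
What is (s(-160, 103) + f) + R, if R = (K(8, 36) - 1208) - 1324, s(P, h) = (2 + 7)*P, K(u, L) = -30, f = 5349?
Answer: 1347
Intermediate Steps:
s(P, h) = 9*P
R = -2562 (R = (-30 - 1208) - 1324 = -1238 - 1324 = -2562)
(s(-160, 103) + f) + R = (9*(-160) + 5349) - 2562 = (-1440 + 5349) - 2562 = 3909 - 2562 = 1347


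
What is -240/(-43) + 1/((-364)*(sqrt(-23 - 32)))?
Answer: 240/43 + I*sqrt(55)/20020 ≈ 5.5814 + 0.00037044*I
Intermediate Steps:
-240/(-43) + 1/((-364)*(sqrt(-23 - 32))) = -240*(-1/43) - (-I*sqrt(55)/55)/364 = 240/43 - (-I*sqrt(55)/55)/364 = 240/43 - (-1)*I*sqrt(55)/20020 = 240/43 + I*sqrt(55)/20020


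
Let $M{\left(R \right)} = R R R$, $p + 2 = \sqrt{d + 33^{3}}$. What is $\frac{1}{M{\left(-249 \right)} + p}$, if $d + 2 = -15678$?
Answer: $- \frac{15438251}{238339593918744} - \frac{\sqrt{20257}}{238339593918744} \approx -6.4775 \cdot 10^{-8}$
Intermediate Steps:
$d = -15680$ ($d = -2 - 15678 = -15680$)
$p = -2 + \sqrt{20257}$ ($p = -2 + \sqrt{-15680 + 33^{3}} = -2 + \sqrt{-15680 + 35937} = -2 + \sqrt{20257} \approx 140.33$)
$M{\left(R \right)} = R^{3}$ ($M{\left(R \right)} = R^{2} R = R^{3}$)
$\frac{1}{M{\left(-249 \right)} + p} = \frac{1}{\left(-249\right)^{3} - \left(2 - \sqrt{20257}\right)} = \frac{1}{-15438249 - \left(2 - \sqrt{20257}\right)} = \frac{1}{-15438251 + \sqrt{20257}}$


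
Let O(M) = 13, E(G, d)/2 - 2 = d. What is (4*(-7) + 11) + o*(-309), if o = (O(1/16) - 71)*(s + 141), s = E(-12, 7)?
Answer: 2849581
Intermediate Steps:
E(G, d) = 4 + 2*d
s = 18 (s = 4 + 2*7 = 4 + 14 = 18)
o = -9222 (o = (13 - 71)*(18 + 141) = -58*159 = -9222)
(4*(-7) + 11) + o*(-309) = (4*(-7) + 11) - 9222*(-309) = (-28 + 11) + 2849598 = -17 + 2849598 = 2849581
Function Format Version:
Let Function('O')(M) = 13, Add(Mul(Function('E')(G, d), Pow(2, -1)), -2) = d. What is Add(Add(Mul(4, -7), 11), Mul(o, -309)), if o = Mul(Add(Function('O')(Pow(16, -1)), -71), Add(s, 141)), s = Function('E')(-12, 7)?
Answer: 2849581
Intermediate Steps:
Function('E')(G, d) = Add(4, Mul(2, d))
s = 18 (s = Add(4, Mul(2, 7)) = Add(4, 14) = 18)
o = -9222 (o = Mul(Add(13, -71), Add(18, 141)) = Mul(-58, 159) = -9222)
Add(Add(Mul(4, -7), 11), Mul(o, -309)) = Add(Add(Mul(4, -7), 11), Mul(-9222, -309)) = Add(Add(-28, 11), 2849598) = Add(-17, 2849598) = 2849581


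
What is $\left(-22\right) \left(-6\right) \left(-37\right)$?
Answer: $-4884$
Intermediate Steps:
$\left(-22\right) \left(-6\right) \left(-37\right) = 132 \left(-37\right) = -4884$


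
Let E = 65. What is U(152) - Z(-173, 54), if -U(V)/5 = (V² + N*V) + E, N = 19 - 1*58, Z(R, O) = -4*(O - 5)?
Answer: -86009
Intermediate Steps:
Z(R, O) = 20 - 4*O (Z(R, O) = -4*(-5 + O) = 20 - 4*O)
N = -39 (N = 19 - 58 = -39)
U(V) = -325 - 5*V² + 195*V (U(V) = -5*((V² - 39*V) + 65) = -5*(65 + V² - 39*V) = -325 - 5*V² + 195*V)
U(152) - Z(-173, 54) = (-325 - 5*152² + 195*152) - (20 - 4*54) = (-325 - 5*23104 + 29640) - (20 - 216) = (-325 - 115520 + 29640) - 1*(-196) = -86205 + 196 = -86009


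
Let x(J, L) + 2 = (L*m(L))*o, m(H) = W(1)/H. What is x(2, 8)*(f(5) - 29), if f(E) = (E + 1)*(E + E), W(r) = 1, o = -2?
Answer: -124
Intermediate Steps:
m(H) = 1/H
f(E) = 2*E*(1 + E) (f(E) = (1 + E)*(2*E) = 2*E*(1 + E))
x(J, L) = -4 (x(J, L) = -2 + (L/L)*(-2) = -2 + 1*(-2) = -2 - 2 = -4)
x(2, 8)*(f(5) - 29) = -4*(2*5*(1 + 5) - 29) = -4*(2*5*6 - 29) = -4*(60 - 29) = -4*31 = -124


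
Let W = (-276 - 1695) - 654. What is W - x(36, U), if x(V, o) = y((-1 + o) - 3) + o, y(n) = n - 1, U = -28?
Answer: -2564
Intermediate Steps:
W = -2625 (W = -1971 - 654 = -2625)
y(n) = -1 + n
x(V, o) = -5 + 2*o (x(V, o) = (-1 + ((-1 + o) - 3)) + o = (-1 + (-4 + o)) + o = (-5 + o) + o = -5 + 2*o)
W - x(36, U) = -2625 - (-5 + 2*(-28)) = -2625 - (-5 - 56) = -2625 - 1*(-61) = -2625 + 61 = -2564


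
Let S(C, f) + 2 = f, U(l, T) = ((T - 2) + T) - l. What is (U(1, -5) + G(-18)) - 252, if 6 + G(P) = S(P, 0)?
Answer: -273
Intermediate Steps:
U(l, T) = -2 - l + 2*T (U(l, T) = ((-2 + T) + T) - l = (-2 + 2*T) - l = -2 - l + 2*T)
S(C, f) = -2 + f
G(P) = -8 (G(P) = -6 + (-2 + 0) = -6 - 2 = -8)
(U(1, -5) + G(-18)) - 252 = ((-2 - 1*1 + 2*(-5)) - 8) - 252 = ((-2 - 1 - 10) - 8) - 252 = (-13 - 8) - 252 = -21 - 252 = -273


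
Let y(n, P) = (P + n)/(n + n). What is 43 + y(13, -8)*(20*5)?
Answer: 809/13 ≈ 62.231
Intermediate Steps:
y(n, P) = (P + n)/(2*n) (y(n, P) = (P + n)/((2*n)) = (P + n)*(1/(2*n)) = (P + n)/(2*n))
43 + y(13, -8)*(20*5) = 43 + ((½)*(-8 + 13)/13)*(20*5) = 43 + ((½)*(1/13)*5)*100 = 43 + (5/26)*100 = 43 + 250/13 = 809/13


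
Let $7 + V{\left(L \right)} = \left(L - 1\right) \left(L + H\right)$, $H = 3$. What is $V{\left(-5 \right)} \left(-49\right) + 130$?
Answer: $-115$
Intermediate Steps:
$V{\left(L \right)} = -7 + \left(-1 + L\right) \left(3 + L\right)$ ($V{\left(L \right)} = -7 + \left(L - 1\right) \left(L + 3\right) = -7 + \left(-1 + L\right) \left(3 + L\right)$)
$V{\left(-5 \right)} \left(-49\right) + 130 = \left(-10 + \left(-5\right)^{2} + 2 \left(-5\right)\right) \left(-49\right) + 130 = \left(-10 + 25 - 10\right) \left(-49\right) + 130 = 5 \left(-49\right) + 130 = -245 + 130 = -115$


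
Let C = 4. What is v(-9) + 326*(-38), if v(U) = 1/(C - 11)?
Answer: -86717/7 ≈ -12388.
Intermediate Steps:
v(U) = -⅐ (v(U) = 1/(4 - 11) = 1/(-7) = -⅐)
v(-9) + 326*(-38) = -⅐ + 326*(-38) = -⅐ - 12388 = -86717/7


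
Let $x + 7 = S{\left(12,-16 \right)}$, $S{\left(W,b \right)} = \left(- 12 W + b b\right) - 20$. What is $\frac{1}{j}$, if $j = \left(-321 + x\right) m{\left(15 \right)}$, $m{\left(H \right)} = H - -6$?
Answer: $- \frac{1}{4956} \approx -0.00020178$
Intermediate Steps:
$S{\left(W,b \right)} = -20 + b^{2} - 12 W$ ($S{\left(W,b \right)} = \left(- 12 W + b^{2}\right) - 20 = \left(b^{2} - 12 W\right) - 20 = -20 + b^{2} - 12 W$)
$x = 85$ ($x = -7 - \left(164 - 256\right) = -7 - -92 = -7 + 92 = 85$)
$m{\left(H \right)} = 6 + H$ ($m{\left(H \right)} = H + 6 = 6 + H$)
$j = -4956$ ($j = \left(-321 + 85\right) \left(6 + 15\right) = \left(-236\right) 21 = -4956$)
$\frac{1}{j} = \frac{1}{-4956} = - \frac{1}{4956}$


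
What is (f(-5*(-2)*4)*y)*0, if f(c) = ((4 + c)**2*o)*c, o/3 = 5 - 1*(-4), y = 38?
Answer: 0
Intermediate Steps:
o = 27 (o = 3*(5 - 1*(-4)) = 3*(5 + 4) = 3*9 = 27)
f(c) = 27*c*(4 + c)**2 (f(c) = ((4 + c)**2*27)*c = (27*(4 + c)**2)*c = 27*c*(4 + c)**2)
(f(-5*(-2)*4)*y)*0 = ((27*(-5*(-2)*4)*(4 - 5*(-2)*4)**2)*38)*0 = ((27*(10*4)*(4 + 10*4)**2)*38)*0 = ((27*40*(4 + 40)**2)*38)*0 = ((27*40*44**2)*38)*0 = ((27*40*1936)*38)*0 = (2090880*38)*0 = 79453440*0 = 0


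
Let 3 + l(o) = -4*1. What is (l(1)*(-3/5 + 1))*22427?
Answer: -313978/5 ≈ -62796.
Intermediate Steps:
l(o) = -7 (l(o) = -3 - 4*1 = -3 - 4 = -7)
(l(1)*(-3/5 + 1))*22427 = -7*(-3/5 + 1)*22427 = -7*2/5*22427 = -14/5*22427 = -313978/5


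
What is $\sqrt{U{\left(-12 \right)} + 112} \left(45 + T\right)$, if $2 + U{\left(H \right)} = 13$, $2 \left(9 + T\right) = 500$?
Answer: $286 \sqrt{123} \approx 3171.9$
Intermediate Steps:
$T = 241$ ($T = -9 + \frac{1}{2} \cdot 500 = -9 + 250 = 241$)
$U{\left(H \right)} = 11$ ($U{\left(H \right)} = -2 + 13 = 11$)
$\sqrt{U{\left(-12 \right)} + 112} \left(45 + T\right) = \sqrt{11 + 112} \left(45 + 241\right) = \sqrt{123} \cdot 286 = 286 \sqrt{123}$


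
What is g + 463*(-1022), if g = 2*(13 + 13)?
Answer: -473134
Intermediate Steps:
g = 52 (g = 2*26 = 52)
g + 463*(-1022) = 52 + 463*(-1022) = 52 - 473186 = -473134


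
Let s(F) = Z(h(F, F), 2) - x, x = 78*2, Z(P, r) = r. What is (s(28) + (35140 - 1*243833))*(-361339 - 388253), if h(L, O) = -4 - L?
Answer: 156550040424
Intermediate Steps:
x = 156
s(F) = -154 (s(F) = 2 - 1*156 = 2 - 156 = -154)
(s(28) + (35140 - 1*243833))*(-361339 - 388253) = (-154 + (35140 - 1*243833))*(-361339 - 388253) = (-154 + (35140 - 243833))*(-749592) = (-154 - 208693)*(-749592) = -208847*(-749592) = 156550040424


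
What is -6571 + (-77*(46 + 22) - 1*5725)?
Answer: -17532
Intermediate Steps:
-6571 + (-77*(46 + 22) - 1*5725) = -6571 + (-77*68 - 5725) = -6571 + (-5236 - 5725) = -6571 - 10961 = -17532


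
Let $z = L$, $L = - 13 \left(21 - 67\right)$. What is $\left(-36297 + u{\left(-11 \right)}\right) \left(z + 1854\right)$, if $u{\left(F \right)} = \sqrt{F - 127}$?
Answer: $-89000244 + 2452 i \sqrt{138} \approx -8.9 \cdot 10^{7} + 28804.0 i$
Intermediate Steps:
$L = 598$ ($L = \left(-13\right) \left(-46\right) = 598$)
$z = 598$
$u{\left(F \right)} = \sqrt{-127 + F}$
$\left(-36297 + u{\left(-11 \right)}\right) \left(z + 1854\right) = \left(-36297 + \sqrt{-127 - 11}\right) \left(598 + 1854\right) = \left(-36297 + \sqrt{-138}\right) 2452 = \left(-36297 + i \sqrt{138}\right) 2452 = -89000244 + 2452 i \sqrt{138}$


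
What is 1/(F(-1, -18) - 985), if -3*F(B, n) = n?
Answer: -1/979 ≈ -0.0010215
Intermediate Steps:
F(B, n) = -n/3
1/(F(-1, -18) - 985) = 1/(-⅓*(-18) - 985) = 1/(6 - 985) = 1/(-979) = -1/979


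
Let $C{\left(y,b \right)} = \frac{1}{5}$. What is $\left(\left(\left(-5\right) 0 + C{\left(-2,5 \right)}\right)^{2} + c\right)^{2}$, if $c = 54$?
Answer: $\frac{1825201}{625} \approx 2920.3$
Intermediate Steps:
$C{\left(y,b \right)} = \frac{1}{5}$
$\left(\left(\left(-5\right) 0 + C{\left(-2,5 \right)}\right)^{2} + c\right)^{2} = \left(\left(\left(-5\right) 0 + \frac{1}{5}\right)^{2} + 54\right)^{2} = \left(\left(0 + \frac{1}{5}\right)^{2} + 54\right)^{2} = \left(\left(\frac{1}{5}\right)^{2} + 54\right)^{2} = \left(\frac{1}{25} + 54\right)^{2} = \left(\frac{1351}{25}\right)^{2} = \frac{1825201}{625}$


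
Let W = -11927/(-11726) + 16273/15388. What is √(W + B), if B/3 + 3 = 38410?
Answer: √234468017969592857021/45109922 ≈ 339.45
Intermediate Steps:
B = 115221 (B = -9 + 3*38410 = -9 + 115230 = 115221)
W = 187174937/90219844 (W = -11927*(-1/11726) + 16273*(1/15388) = 11927/11726 + 16273/15388 = 187174937/90219844 ≈ 2.0747)
√(W + B) = √(187174937/90219844 + 115221) = √(10395407820461/90219844) = √234468017969592857021/45109922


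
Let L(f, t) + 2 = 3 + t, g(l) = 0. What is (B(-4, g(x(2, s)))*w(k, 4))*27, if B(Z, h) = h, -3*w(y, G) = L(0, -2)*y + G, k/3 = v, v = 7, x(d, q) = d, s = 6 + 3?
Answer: 0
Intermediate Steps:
s = 9
L(f, t) = 1 + t (L(f, t) = -2 + (3 + t) = 1 + t)
k = 21 (k = 3*7 = 21)
w(y, G) = -G/3 + y/3 (w(y, G) = -((1 - 2)*y + G)/3 = -(-y + G)/3 = -(G - y)/3 = -G/3 + y/3)
(B(-4, g(x(2, s)))*w(k, 4))*27 = (0*(-1/3*4 + (1/3)*21))*27 = (0*(-4/3 + 7))*27 = (0*(17/3))*27 = 0*27 = 0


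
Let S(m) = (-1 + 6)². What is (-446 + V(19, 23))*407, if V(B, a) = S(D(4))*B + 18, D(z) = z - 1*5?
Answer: 19129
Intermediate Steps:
D(z) = -5 + z (D(z) = z - 5 = -5 + z)
S(m) = 25 (S(m) = 5² = 25)
V(B, a) = 18 + 25*B (V(B, a) = 25*B + 18 = 18 + 25*B)
(-446 + V(19, 23))*407 = (-446 + (18 + 25*19))*407 = (-446 + (18 + 475))*407 = (-446 + 493)*407 = 47*407 = 19129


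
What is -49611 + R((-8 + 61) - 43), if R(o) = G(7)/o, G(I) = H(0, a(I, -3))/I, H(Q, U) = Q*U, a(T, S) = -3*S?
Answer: -49611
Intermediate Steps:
G(I) = 0 (G(I) = (0*(-3*(-3)))/I = (0*9)/I = 0/I = 0)
R(o) = 0 (R(o) = 0/o = 0)
-49611 + R((-8 + 61) - 43) = -49611 + 0 = -49611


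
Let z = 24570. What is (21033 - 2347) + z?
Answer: 43256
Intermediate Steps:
(21033 - 2347) + z = (21033 - 2347) + 24570 = 18686 + 24570 = 43256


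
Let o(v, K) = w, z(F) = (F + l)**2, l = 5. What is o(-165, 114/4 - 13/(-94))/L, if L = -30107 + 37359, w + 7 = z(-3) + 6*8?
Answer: 45/7252 ≈ 0.0062052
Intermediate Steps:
z(F) = (5 + F)**2 (z(F) = (F + 5)**2 = (5 + F)**2)
w = 45 (w = -7 + ((5 - 3)**2 + 6*8) = -7 + (2**2 + 48) = -7 + (4 + 48) = -7 + 52 = 45)
L = 7252
o(v, K) = 45
o(-165, 114/4 - 13/(-94))/L = 45/7252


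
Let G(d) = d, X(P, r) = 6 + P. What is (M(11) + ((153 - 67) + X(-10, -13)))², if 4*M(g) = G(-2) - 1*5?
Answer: 103041/16 ≈ 6440.1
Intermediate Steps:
M(g) = -7/4 (M(g) = (-2 - 1*5)/4 = (-2 - 5)/4 = (¼)*(-7) = -7/4)
(M(11) + ((153 - 67) + X(-10, -13)))² = (-7/4 + ((153 - 67) + (6 - 10)))² = (-7/4 + (86 - 4))² = (-7/4 + 82)² = (321/4)² = 103041/16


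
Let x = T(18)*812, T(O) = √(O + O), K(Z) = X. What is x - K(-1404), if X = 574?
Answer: 4298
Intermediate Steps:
K(Z) = 574
T(O) = √2*√O (T(O) = √(2*O) = √2*√O)
x = 4872 (x = (√2*√18)*812 = (√2*(3*√2))*812 = 6*812 = 4872)
x - K(-1404) = 4872 - 1*574 = 4872 - 574 = 4298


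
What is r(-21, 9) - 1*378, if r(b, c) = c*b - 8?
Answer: -575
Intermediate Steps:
r(b, c) = -8 + b*c (r(b, c) = b*c - 8 = -8 + b*c)
r(-21, 9) - 1*378 = (-8 - 21*9) - 1*378 = (-8 - 189) - 378 = -197 - 378 = -575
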